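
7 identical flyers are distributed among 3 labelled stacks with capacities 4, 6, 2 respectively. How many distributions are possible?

By stars and bars, unrestricted non-negative solutions to x_1+…+x_3 = 7 number C(7+2,2) = 36.
Subtract solutions that violate a single cap (substitute x_i' = x_i − (cap_i+1)): x_1 ≥ 5 gives C(4,2) = 6; x_2 ≥ 7 gives C(2,2) = 1; x_3 ≥ 3 gives C(6,2) = 15. Together 22.
No two caps can be exceeded simultaneously, so the pair terms are all 0.
By inclusion–exclusion the count is 36 − 22 + 0 = 14.

14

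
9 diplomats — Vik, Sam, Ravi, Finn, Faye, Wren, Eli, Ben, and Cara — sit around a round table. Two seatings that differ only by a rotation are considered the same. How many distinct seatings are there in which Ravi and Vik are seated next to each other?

Treat {Ravi, Vik} as one unit (2 internal orders) and seat the resulting 8 units around the table: (7)! circular arrangements.
So 2 × (7)! = 2 × 5040 = 10080.

10080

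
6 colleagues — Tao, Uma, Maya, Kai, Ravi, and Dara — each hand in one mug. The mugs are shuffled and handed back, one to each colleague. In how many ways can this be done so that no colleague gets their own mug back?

Let Aᵢ be the assignments in which colleague i gets their own mug. We want the size of the complement of A₁∪…∪A_6.
By inclusion–exclusion this is Σ_{j=0}^{6} (−1)^j C(6,j)·(6−j)!.
Computing: 720 − 720 + 360 − 120 + 30 − 6 + 1 = 265.

265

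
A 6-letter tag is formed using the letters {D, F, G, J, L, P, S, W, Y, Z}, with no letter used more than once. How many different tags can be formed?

151200

This is a permutation of 6 out of 10: P(10,6) = 10!/4!.
10 × 9 × 8 × 7 × 6 × 5 = 151200.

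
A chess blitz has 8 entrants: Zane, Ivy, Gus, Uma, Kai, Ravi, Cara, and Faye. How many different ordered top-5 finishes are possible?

This is an ordered selection of 5 from 8: P(8,5).
That gives 8 × 7 × 6 × 5 × 4 = 6720.

6720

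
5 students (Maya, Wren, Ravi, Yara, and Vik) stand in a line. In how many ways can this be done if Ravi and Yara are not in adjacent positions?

Of the 5! = 120 arrangements, those with Ravi and Yara adjacent number 2 × 4! = 48 (treat the pair as a block with 2 internal orders).
So 120 − 48 = 72 arrangements keep them apart.

72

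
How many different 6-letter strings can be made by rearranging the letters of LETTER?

The 6 letters of LETTER have repeats: E appearing twice and T appearing twice.
Dividing 6! = 720 by 2!·2! = 4 for the repeated letters gives 180.

180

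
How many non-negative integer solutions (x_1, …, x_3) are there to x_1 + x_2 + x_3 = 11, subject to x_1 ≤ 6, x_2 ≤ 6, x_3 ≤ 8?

42

Ignoring the caps, the number of non-negative solutions to x_1+…+x_3 = 11 is C(13,2) = 78.
Subtract solutions that violate a single cap (substitute x_i' = x_i − (cap_i+1)): x_1 ≥ 7 gives C(6,2) = 15; x_2 ≥ 7 gives C(6,2) = 15; x_3 ≥ 9 gives C(4,2) = 6. Together 36.
No two caps can be exceeded simultaneously, so the pair terms are all 0.
By inclusion–exclusion the count is 78 − 36 + 0 = 42.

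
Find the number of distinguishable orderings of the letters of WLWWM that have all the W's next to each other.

6

Treat the 3 copies of W as a single block. The multiset to arrange is then {WWW, L, M}, 3 items in all.
All 3 items are distinct, so there are (3)! = 6 arrangements.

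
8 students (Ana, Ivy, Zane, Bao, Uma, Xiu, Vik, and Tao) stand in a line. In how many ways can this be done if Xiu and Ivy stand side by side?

Treat {Xiu, Ivy} as a single unit. There are 7 units to order, and the pair itself can be ordered 2 ways.
So the count is 2·(7)! = 10080.

10080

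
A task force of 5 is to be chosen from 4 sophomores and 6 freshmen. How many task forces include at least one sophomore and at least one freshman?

246

Unrestricted: C(10,5) = 252 ways to pick any 5 of the 10.
Selections missing a whole group: no sophomores → C(6,5) = 6; no freshmen → C(4,5) = 0.
Both groups omitted at once is impossible, so 252 − 6 = 246.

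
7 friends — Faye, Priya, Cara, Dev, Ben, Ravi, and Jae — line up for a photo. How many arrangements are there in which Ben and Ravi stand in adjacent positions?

1440

Treat {Ben, Ravi} as a single unit. There are 6 units to order, and the pair itself can be ordered 2 ways.
So the count is 2·(6)! = 1440.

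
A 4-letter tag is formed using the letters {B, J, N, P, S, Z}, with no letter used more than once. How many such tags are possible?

360

With no repetition, fill the 4 letters in order: 6 choices, then 5, down to 3.
6 × 5 × 4 × 3 = 360.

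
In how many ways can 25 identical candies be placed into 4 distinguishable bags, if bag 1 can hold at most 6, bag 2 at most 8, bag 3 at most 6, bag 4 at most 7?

10

Without the upper bounds there are C(28,3) = 3276 ways to split 25 among 4 bags.
Subtract solutions that violate a single cap (substitute x_i' = x_i − (cap_i+1)): x_1 ≥ 7 gives C(21,3) = 1330; x_2 ≥ 9 gives C(19,3) = 969; x_3 ≥ 7 gives C(21,3) = 1330; x_4 ≥ 8 gives C(20,3) = 1140. Together 4769.
Add back pairs where two caps are both exceeded: 220 + 364 + 286 + 220 + 165 + 286 = 1541.
Subtract triples: 10 + 4 + 20 + 4 = 38.
By inclusion–exclusion the count is 3276 − 4769 + 1541 − 38 = 10.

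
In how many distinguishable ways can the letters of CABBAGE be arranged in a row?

The 7 letters of CABBAGE have repeats: A appearing twice and B appearing twice.
Dividing 7! = 5040 by 2!·2! = 4 for the repeated letters gives 1260.

1260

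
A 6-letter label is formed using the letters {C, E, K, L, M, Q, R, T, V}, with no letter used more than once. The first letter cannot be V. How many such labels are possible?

The first letter has 9−1 = 8 choices (anything except V).
The remaining 5 letters are filled from the other 8 symbols without repetition: 8 × 7 × 6 × 5 × 4 = 6720.
Total: 8 × 6720 = 53760.

53760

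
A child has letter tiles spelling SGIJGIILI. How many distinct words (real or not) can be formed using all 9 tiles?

7560

The 9 letters of SGIJGIILI have repeats: G appearing twice and I appearing 4 times.
The number of distinct arrangements is 9!/(4!·2!) = 362880/48 = 7560.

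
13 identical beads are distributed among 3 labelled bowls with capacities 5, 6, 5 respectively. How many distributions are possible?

10

Ignoring the caps, the number of non-negative solutions to x_1+…+x_3 = 13 is C(15,2) = 105.
Subtract solutions that violate a single cap (substitute x_i' = x_i − (cap_i+1)): x_1 ≥ 6 gives C(9,2) = 36; x_2 ≥ 7 gives C(8,2) = 28; x_3 ≥ 6 gives C(9,2) = 36. Together 100.
Add back pairs where two caps are both exceeded: 1 + 3 + 1 = 5.
By inclusion–exclusion the count is 105 − 100 + 5 = 10.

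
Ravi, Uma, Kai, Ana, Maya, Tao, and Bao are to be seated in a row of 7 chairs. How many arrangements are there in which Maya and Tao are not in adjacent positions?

Of the 7! = 5040 arrangements, those with Maya and Tao adjacent number 2 × 6! = 1440 (treat the pair as a block with 2 internal orders).
Complementary counting: 5040 − 1440 = 3600.

3600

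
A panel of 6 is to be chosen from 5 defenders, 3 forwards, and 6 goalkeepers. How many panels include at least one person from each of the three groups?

2430

Total 6-person selections from all 14: C(14,6) = 3003.
Selections missing a whole group: no defenders → C(9,6) = 84; no forwards → C(11,6) = 462; no goalkeepers → C(8,6) = 28.
Add back selections omitting two groups (i.e. drawn from a single group): C(5,6) + C(3,6) + C(6,6) = 1.
By inclusion–exclusion: 3003 − 574 + 1 = 2430.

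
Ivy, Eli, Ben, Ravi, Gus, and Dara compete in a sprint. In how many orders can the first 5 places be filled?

720

There are 6 choices for 1st place, 5 for 2nd, and so on down to 2 for position 5.
That gives 6 × 5 × 4 × 3 × 2 = 720.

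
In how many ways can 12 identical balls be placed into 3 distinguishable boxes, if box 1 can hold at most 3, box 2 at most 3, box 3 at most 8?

Without the upper bounds there are C(14,2) = 91 ways to split 12 among 3 boxes.
Subtract solutions that violate a single cap (substitute x_i' = x_i − (cap_i+1)): x_1 ≥ 4 gives C(10,2) = 45; x_2 ≥ 4 gives C(10,2) = 45; x_3 ≥ 9 gives C(5,2) = 10. Together 100.
Add back pairs where two caps are both exceeded: 15 + 0 + 0 = 15.
By inclusion–exclusion the count is 91 − 100 + 15 = 6.

6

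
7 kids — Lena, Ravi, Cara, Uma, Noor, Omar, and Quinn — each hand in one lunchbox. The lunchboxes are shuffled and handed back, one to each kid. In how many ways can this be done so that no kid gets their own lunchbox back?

1854

Count assignments avoiding every fixed point. For any j of the 7 kids fixed to their own lunchbox, the other 7−j can be arranged in (7−j)! ways.
By inclusion–exclusion this is Σ_{j=0}^{7} (−1)^j C(7,j)·(7−j)!.
Computing: 5040 − 5040 + 2520 − 840 + 210 − 42 + 7 − 1 = 1854.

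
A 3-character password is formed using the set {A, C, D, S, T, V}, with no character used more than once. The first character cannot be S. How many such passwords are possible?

The first character has 6−1 = 5 choices (anything except S).
The remaining 2 characters are filled from the other 5 symbols without repetition: 5 × 4 = 20.
Total: 5 × 20 = 100.

100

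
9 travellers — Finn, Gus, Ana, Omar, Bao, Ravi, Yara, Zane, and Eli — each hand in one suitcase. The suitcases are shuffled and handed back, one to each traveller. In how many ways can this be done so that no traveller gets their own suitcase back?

Count assignments avoiding every fixed point. For any j of the 9 travellers fixed to their own suitcase, the other 9−j can be arranged in (9−j)! ways.
By inclusion–exclusion this is Σ_{j=0}^{9} (−1)^j C(9,j)·(9−j)!.
Computing: 362880 − 362880 + 181440 − 60480 + 15120 − 3024 + 504 − 72 + 9 − 1 = 133496.

133496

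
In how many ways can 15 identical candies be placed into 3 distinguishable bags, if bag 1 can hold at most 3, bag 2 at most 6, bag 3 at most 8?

6

By stars and bars, unrestricted non-negative solutions to x_1+…+x_3 = 15 number C(15+2,2) = 136.
Subtract solutions that violate a single cap (substitute x_i' = x_i − (cap_i+1)): x_1 ≥ 4 gives C(13,2) = 78; x_2 ≥ 7 gives C(10,2) = 45; x_3 ≥ 9 gives C(8,2) = 28. Together 151.
Add back pairs where two caps are both exceeded: 15 + 6 + 0 = 21.
By inclusion–exclusion the count is 136 − 151 + 21 = 6.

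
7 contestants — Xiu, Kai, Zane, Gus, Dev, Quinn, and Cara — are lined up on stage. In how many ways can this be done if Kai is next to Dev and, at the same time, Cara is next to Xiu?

Treat {Kai,Dev} as one block (2 orders) and {Cara,Xiu} as another (2 orders).
That leaves 5 units to arrange: 2 × 2 × 5! = 4 × 120 = 480.

480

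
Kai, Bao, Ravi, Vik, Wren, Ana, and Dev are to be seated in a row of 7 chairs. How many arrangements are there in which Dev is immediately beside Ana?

1440

Treat {Dev, Ana} as a single unit. There are 6 units to order, and the pair itself can be ordered 2 ways.
That gives 2 × 6! = 2 × 720 = 1440.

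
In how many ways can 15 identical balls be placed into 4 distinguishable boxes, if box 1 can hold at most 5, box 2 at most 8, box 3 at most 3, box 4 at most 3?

33

Without the upper bounds there are C(18,3) = 816 ways to split 15 among 4 boxes.
Subtract solutions that violate a single cap (substitute x_i' = x_i − (cap_i+1)): x_1 ≥ 6 gives C(12,3) = 220; x_2 ≥ 9 gives C(9,3) = 84; x_3 ≥ 4 gives C(14,3) = 364; x_4 ≥ 4 gives C(14,3) = 364. Together 1032.
Add back pairs where two caps are both exceeded: 1 + 56 + 56 + 10 + 10 + 120 = 253.
Subtract triples: 0 + 0 + 4 + 0 = 4.
By inclusion–exclusion the count is 816 − 1032 + 253 − 4 = 33.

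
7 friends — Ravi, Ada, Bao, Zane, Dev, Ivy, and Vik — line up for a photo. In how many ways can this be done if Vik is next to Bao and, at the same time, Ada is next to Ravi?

480

Treat {Vik,Bao} as one block (2 orders) and {Ada,Ravi} as another (2 orders).
That leaves 5 units to arrange: 2 × 2 × 5! = 4 × 120 = 480.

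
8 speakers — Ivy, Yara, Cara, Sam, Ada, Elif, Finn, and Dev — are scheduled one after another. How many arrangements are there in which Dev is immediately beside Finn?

10080

Place the 6 others and the Dev-Finn pair as 7 objects in a line; the pair has 2 internal arrangements.
So the count is 2·(7)! = 10080.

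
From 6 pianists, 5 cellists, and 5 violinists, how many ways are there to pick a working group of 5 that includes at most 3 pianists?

Split by how many pianists are chosen (0 through 3).
Sum: C(6,0)·C(10,5) + C(6,1)·C(10,4) + C(6,2)·C(10,3) + C(6,3)·C(10,2) = 252 + 1260 + 1800 + 900 = 4212.

4212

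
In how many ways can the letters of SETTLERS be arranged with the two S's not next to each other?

There are 8!/(2!·2!·2!) = 5040 arrangements of SETTLERS in total.
Arrangements with the S's together: treat SS as one letter, giving (7)!/(2!·2!) = 1260.
Hence 5040 − 1260 = 3780.

3780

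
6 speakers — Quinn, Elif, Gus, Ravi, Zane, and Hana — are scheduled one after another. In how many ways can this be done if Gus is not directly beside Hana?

480

There are 6! = 720 arrangements in all. If Gus and Hana are adjacent, merging them into one block gives 2·(5)! = 240 arrangements.
So 720 − 240 = 480 arrangements keep them apart.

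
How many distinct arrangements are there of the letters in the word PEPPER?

60

PEPPER has 6 letters with E appearing twice and P appearing 3 times.
The number of distinct arrangements is 6!/(3!·2!) = 720/12 = 60.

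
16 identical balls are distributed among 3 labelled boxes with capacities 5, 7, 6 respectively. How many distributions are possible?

6

By stars and bars, unrestricted non-negative solutions to x_1+…+x_3 = 16 number C(16+2,2) = 153.
Subtract solutions that violate a single cap (substitute x_i' = x_i − (cap_i+1)): x_1 ≥ 6 gives C(12,2) = 66; x_2 ≥ 8 gives C(10,2) = 45; x_3 ≥ 7 gives C(11,2) = 55. Together 166.
Add back pairs where two caps are both exceeded: 6 + 10 + 3 = 19.
By inclusion–exclusion the count is 153 − 166 + 19 = 6.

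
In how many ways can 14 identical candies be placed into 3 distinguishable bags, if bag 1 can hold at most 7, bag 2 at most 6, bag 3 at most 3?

6

Without the upper bounds there are C(16,2) = 120 ways to split 14 among 3 bags.
Subtract solutions that violate a single cap (substitute x_i' = x_i − (cap_i+1)): x_1 ≥ 8 gives C(8,2) = 28; x_2 ≥ 7 gives C(9,2) = 36; x_3 ≥ 4 gives C(12,2) = 66. Together 130.
Add back pairs where two caps are both exceeded: 0 + 6 + 10 = 16.
By inclusion–exclusion the count is 120 − 130 + 16 = 6.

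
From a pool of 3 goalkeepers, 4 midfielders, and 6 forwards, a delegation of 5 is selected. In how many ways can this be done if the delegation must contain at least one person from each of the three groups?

With no constraint there are C(13,5) = 1287 possible selections.
Selections missing a whole group: no goalkeepers → C(10,5) = 252; no midfielders → C(9,5) = 126; no forwards → C(7,5) = 21.
Add back selections omitting two groups (i.e. drawn from a single group): C(3,5) + C(4,5) + C(6,5) = 6.
By inclusion–exclusion: 1287 − 399 + 6 = 894.

894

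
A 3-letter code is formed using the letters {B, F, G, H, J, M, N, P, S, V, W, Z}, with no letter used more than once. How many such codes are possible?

With no repetition, fill the 3 letters in order: 12 choices, then 11, down to 10.
That product is 12 × 11 × 10 = 1320.

1320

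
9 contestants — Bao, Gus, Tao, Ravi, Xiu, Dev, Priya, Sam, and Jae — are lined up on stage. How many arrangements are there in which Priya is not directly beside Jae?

Of the 9! = 362880 arrangements, those with Priya and Jae adjacent number 2 × 8! = 80640 (treat the pair as a block with 2 internal orders).
Complementary counting: 362880 − 80640 = 282240.

282240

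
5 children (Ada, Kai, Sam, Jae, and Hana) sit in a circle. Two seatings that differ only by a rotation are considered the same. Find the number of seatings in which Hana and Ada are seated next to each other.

12

Glue Hana and Ada into a block (2 internal orders). Seating 4 units around a circle gives (3)! arrangements.
So 2 × (3)! = 2 × 6 = 12.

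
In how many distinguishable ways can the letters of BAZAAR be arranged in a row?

120

BAZAAR has 6 letters with A appearing 3 times.
The number of distinct arrangements is 6!/(3!) = 720/6 = 120.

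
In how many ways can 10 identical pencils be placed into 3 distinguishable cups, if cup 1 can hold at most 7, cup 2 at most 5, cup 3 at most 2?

Without the upper bounds there are C(12,2) = 66 ways to split 10 among 3 cups.
Subtract solutions that violate a single cap (substitute x_i' = x_i − (cap_i+1)): x_1 ≥ 8 gives C(4,2) = 6; x_2 ≥ 6 gives C(6,2) = 15; x_3 ≥ 3 gives C(9,2) = 36. Together 57.
Add back pairs where two caps are both exceeded: 0 + 0 + 3 = 3.
By inclusion–exclusion the count is 66 − 57 + 3 = 12.

12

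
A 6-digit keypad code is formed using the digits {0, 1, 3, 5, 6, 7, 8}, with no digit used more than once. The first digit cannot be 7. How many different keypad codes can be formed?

The first digit has 7−1 = 6 choices (anything except 7).
The remaining 5 digits are filled from the other 6 symbols without repetition: 6 × 5 × 4 × 3 × 2 = 720.
Total: 6 × 720 = 4320.

4320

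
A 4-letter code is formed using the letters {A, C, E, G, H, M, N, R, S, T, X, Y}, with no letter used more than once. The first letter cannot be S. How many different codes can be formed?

10890

The first letter has 12−1 = 11 choices (anything except S).
The remaining 3 letters are filled from the other 11 symbols without repetition: 11 × 10 × 9 = 990.
Total: 11 × 990 = 10890.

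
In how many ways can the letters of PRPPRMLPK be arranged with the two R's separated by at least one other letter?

5880

Total arrangements of PRPPRMLPK: 9!/(4!·2!) = 7560.
Arrangements with the R's together: treat RR as one letter, giving (8)!/(4!) = 1680.
Hence 7560 − 1680 = 5880.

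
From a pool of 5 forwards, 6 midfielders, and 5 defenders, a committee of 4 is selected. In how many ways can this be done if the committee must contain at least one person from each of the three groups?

Unrestricted: C(16,4) = 1820 ways to pick any 4 of the 16.
Subtract selections that omit an entire group: no forwards → C(11,4) = 330; no midfielders → C(10,4) = 210; no defenders → C(11,4) = 330.
Add back selections omitting two groups (i.e. drawn from a single group): C(5,4) + C(6,4) + C(5,4) = 25.
By inclusion–exclusion: 1820 − 870 + 25 = 975.

975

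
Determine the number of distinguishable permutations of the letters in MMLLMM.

15

Letter multiplicities in MMLLMM: L×2, M×4.
So there are 6! / (4!·2!) = 15 distinguishable arrangements.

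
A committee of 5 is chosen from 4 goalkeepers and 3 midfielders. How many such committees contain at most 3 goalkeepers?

18

Split by how many goalkeepers are chosen (0 through 3).
Sum: C(4,0)·C(3,5) + C(4,1)·C(3,4) + C(4,2)·C(3,3) + C(4,3)·C(3,2) = 0 + 0 + 6 + 12 = 18.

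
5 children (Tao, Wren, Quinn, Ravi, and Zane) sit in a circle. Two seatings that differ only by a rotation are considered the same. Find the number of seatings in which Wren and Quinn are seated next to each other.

Glue Wren and Quinn into a block (2 internal orders). Seating 4 units around a circle gives (3)! arrangements.
So 2 × (3)! = 2 × 6 = 12.

12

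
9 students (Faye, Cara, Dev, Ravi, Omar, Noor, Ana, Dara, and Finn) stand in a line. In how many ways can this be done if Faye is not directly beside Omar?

There are 9! = 362880 arrangements in all. If Faye and Omar are adjacent, merging them into one block gives 2·(8)! = 80640 arrangements.
So 362880 − 80640 = 282240 arrangements keep them apart.

282240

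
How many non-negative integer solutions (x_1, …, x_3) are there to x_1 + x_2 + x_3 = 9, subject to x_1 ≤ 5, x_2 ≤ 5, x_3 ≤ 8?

34

Without the upper bounds there are C(11,2) = 55 ways to split 9 among 3 variables.
Subtract solutions that violate a single cap (substitute x_i' = x_i − (cap_i+1)): x_1 ≥ 6 gives C(5,2) = 10; x_2 ≥ 6 gives C(5,2) = 10; x_3 ≥ 9 gives C(2,2) = 1. Together 21.
No two caps can be exceeded simultaneously, so the pair terms are all 0.
By inclusion–exclusion the count is 55 − 21 + 0 = 34.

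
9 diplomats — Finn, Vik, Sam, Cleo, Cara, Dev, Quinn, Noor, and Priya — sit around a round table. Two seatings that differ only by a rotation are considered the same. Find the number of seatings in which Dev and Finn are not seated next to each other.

30240

All circular seatings of 9 people number (8)! = 40320.
Seatings with Dev beside Finn: treat them as a block with 2 internal orders, giving 2 × (7)! = 10080.
Subtracting, 40320 − 10080 = 30240.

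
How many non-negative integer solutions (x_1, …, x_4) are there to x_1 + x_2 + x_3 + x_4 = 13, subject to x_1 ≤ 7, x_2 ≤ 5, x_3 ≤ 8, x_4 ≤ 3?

154

Ignoring the caps, the number of non-negative solutions to x_1+…+x_4 = 13 is C(16,3) = 560.
Subtract solutions that violate a single cap (substitute x_i' = x_i − (cap_i+1)): x_1 ≥ 8 gives C(8,3) = 56; x_2 ≥ 6 gives C(10,3) = 120; x_3 ≥ 9 gives C(7,3) = 35; x_4 ≥ 4 gives C(12,3) = 220. Together 431.
Add back pairs where two caps are both exceeded: 0 + 0 + 4 + 0 + 20 + 1 = 25.
By inclusion–exclusion the count is 560 − 431 + 25 = 154.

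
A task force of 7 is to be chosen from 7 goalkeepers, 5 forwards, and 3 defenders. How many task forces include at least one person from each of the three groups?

5516

Total 7-person selections from all 15: C(15,7) = 6435.
Subtract selections that omit an entire group: no goalkeepers → C(8,7) = 8; no forwards → C(10,7) = 120; no defenders → C(12,7) = 792.
Add back selections omitting two groups (i.e. drawn from a single group): C(7,7) + C(5,7) + C(3,7) = 1.
By inclusion–exclusion: 6435 − 920 + 1 = 5516.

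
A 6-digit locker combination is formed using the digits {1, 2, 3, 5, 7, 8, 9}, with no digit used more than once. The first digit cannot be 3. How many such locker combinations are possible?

The first digit has 7−1 = 6 choices (anything except 3).
The remaining 5 digits are filled from the other 6 symbols without repetition: 6 × 5 × 4 × 3 × 2 = 720.
Total: 6 × 720 = 4320.

4320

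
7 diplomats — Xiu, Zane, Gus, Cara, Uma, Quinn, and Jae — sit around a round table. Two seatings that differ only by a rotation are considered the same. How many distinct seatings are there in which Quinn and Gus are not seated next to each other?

All circular seatings of 7 people number (6)! = 720.
Those with Quinn next to Gus: fuse the pair into one unit and seat 6 units around a circle — 2·(5)! = 240.
Subtracting, 720 − 240 = 480.

480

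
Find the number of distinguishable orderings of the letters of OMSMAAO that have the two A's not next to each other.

Total arrangements of OMSMAAO: 7!/(2!·2!·2!) = 630.
Arrangements with the A's together: treat AA as one letter, giving (6)!/(2!·2!) = 180.
Subtracting, 630 − 180 = 450 arrangements keep the A's apart.

450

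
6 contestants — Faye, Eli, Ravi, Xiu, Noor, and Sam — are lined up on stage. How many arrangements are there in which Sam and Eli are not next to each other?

There are 6! = 720 arrangements in all. If Sam and Eli are adjacent, merging them into one block gives 2·(5)! = 240 arrangements.
So 720 − 240 = 480 arrangements keep them apart.

480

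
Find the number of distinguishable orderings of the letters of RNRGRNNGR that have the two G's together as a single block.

Treat the 2 copies of G as a single block. The multiset to arrange is then {GG, N, N, N, R, R, R, R}, 8 items in all.
That gives (8)!/(4!·3!) = 280 arrangements.

280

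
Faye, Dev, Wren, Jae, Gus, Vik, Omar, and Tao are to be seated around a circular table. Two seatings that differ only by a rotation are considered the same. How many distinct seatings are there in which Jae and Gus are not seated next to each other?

3600

All circular seatings of 8 people number (7)! = 5040.
Seatings with Jae beside Gus: treat them as a block with 2 internal orders, giving 2 × (6)! = 1440.
Subtracting, 5040 − 1440 = 3600.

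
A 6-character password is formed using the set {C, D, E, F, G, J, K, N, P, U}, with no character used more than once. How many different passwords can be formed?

Choose and order 6 of the 10 symbols: the first character has 10 options, the next 9, and so on down to 5.
That product is 10 × 9 × 8 × 7 × 6 × 5 = 151200.

151200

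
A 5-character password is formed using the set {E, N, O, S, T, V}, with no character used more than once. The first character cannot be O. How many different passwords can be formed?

The first character has 6−1 = 5 choices (anything except O).
The remaining 4 characters are filled from the other 5 symbols without repetition: 5 × 4 × 3 × 2 = 120.
Total: 5 × 120 = 600.

600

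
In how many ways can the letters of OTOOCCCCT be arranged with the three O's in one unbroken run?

105

Treat the 3 copies of O as a single block. The multiset to arrange is then {OOO, C, C, C, C, T, T}, 7 items in all.
That gives (7)!/(4!·2!) = 105 arrangements.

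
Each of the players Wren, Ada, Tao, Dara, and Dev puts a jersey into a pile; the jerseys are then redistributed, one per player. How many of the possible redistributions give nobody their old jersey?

Let Aᵢ be the assignments in which player i gets their old jersey. We want the size of the complement of A₁∪…∪A_5.
By inclusion–exclusion this is Σ_{j=0}^{5} (−1)^j C(5,j)·(5−j)!.
Computing: 120 − 120 + 60 − 20 + 5 − 1 = 44.

44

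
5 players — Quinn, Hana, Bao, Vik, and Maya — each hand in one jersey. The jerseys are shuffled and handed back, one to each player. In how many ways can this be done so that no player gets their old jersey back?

44

Let Aᵢ be the assignments in which player i gets their old jersey. We want the size of the complement of A₁∪…∪A_5.
By inclusion–exclusion this is Σ_{j=0}^{5} (−1)^j C(5,j)·(5−j)!.
Computing: 120 − 120 + 60 − 20 + 5 − 1 = 44.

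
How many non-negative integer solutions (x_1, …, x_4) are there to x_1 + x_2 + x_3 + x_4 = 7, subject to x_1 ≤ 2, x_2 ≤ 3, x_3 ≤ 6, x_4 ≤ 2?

By stars and bars, unrestricted non-negative solutions to x_1+…+x_4 = 7 number C(7+3,3) = 120.
Subtract solutions that violate a single cap (substitute x_i' = x_i − (cap_i+1)): x_1 ≥ 3 gives C(7,3) = 35; x_2 ≥ 4 gives C(6,3) = 20; x_3 ≥ 7 gives C(3,3) = 1; x_4 ≥ 3 gives C(7,3) = 35. Together 91.
Add back pairs where two caps are both exceeded: 1 + 0 + 4 + 0 + 1 + 0 = 6.
By inclusion–exclusion the count is 120 − 91 + 6 = 35.

35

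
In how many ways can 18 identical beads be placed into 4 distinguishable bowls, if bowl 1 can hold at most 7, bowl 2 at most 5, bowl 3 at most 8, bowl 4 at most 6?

150

Ignoring the caps, the number of non-negative solutions to x_1+…+x_4 = 18 is C(21,3) = 1330.
Subtract solutions that violate a single cap (substitute x_i' = x_i − (cap_i+1)): x_1 ≥ 8 gives C(13,3) = 286; x_2 ≥ 6 gives C(15,3) = 455; x_3 ≥ 9 gives C(12,3) = 220; x_4 ≥ 7 gives C(14,3) = 364. Together 1325.
Add back pairs where two caps are both exceeded: 35 + 4 + 20 + 20 + 56 + 10 = 145.
By inclusion–exclusion the count is 1330 − 1325 + 145 = 150.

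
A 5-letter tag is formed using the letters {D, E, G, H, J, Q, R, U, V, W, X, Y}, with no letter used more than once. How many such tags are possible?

95040

With no repetition, fill the 5 letters in order: 12 choices, then 11, down to 8.
That product is 12 × 11 × 10 × 9 × 8 = 95040.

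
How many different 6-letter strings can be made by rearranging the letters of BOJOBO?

60

BOJOBO has 6 letters with B appearing twice and O appearing 3 times.
Dividing 6! = 720 by 3!·2! = 12 for the repeated letters gives 60.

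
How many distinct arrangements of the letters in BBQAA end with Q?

With the last slot taken by Q, it remains to arrange the other 4 letters (BBAA).
Those 4 letters have A appearing twice and B appearing twice, giving (4)!/(2!·2!) = 6.

6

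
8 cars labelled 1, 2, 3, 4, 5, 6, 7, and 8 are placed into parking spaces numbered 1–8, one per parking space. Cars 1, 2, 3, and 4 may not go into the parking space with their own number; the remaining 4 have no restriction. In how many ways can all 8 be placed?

Let Aᵢ (for 1 ≤ i ≤ 4) be the placements that put car i in its forbidden parking space. Any j of these fix j positions, leaving (8−j)! ways to fill the rest, and there are C(4,j) ways to pick which j.
By inclusion–exclusion, the number of valid placements is Σ_{j=0}^{4} (−1)^j C(4,j)·(8−j)!.
Computing: 40320 − 20160 + 4320 − 480 + 24 = 24024.

24024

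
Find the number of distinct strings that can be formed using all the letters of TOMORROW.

3360

Letter multiplicities in TOMORROW: M×1, O×3, R×2, T×1, W×1.
The number of distinct arrangements is 8!/(3!·2!) = 40320/12 = 3360.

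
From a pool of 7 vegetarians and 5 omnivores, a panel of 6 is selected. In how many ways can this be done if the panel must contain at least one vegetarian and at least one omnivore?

With no constraint there are C(12,6) = 924 possible selections.
Selections missing a whole group: no vegetarians → C(5,6) = 0; no omnivores → C(7,6) = 7.
Both groups omitted at once is impossible, so 924 − 7 = 917.

917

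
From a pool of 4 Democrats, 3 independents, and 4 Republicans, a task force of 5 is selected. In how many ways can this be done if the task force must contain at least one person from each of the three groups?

364

Total 5-person selections from all 11: C(11,5) = 462.
Selections missing a whole group: no Democrats → C(7,5) = 21; no independents → C(8,5) = 56; no Republicans → C(7,5) = 21.
Add back selections omitting two groups (i.e. drawn from a single group): C(4,5) + C(3,5) + C(4,5) = 0.
By inclusion–exclusion: 462 − 98 + 0 = 364.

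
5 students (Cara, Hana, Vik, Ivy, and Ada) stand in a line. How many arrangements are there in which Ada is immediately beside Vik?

48

Glue Ada and Vik into one block (2 internal orders), leaving 4 units to arrange in a row.
So the count is 2·(4)! = 48.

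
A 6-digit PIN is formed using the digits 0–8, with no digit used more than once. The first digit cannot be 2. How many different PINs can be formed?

53760

The first digit has 9−1 = 8 choices (anything except 2).
The remaining 5 digits are filled from the other 8 symbols without repetition: 8 × 7 × 6 × 5 × 4 = 6720.
Total: 8 × 6720 = 53760.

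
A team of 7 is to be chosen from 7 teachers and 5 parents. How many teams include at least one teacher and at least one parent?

791

Unrestricted: C(12,7) = 792 ways to pick any 7 of the 12.
Subtract selections that omit an entire group: no teachers → C(5,7) = 0; no parents → C(7,7) = 1.
Both groups omitted at once is impossible, so 792 − 1 = 791.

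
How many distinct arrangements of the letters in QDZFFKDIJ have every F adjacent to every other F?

Treat the 2 copies of F as a single block. The multiset to arrange is then {FF, D, D, I, J, K, Q, Z}, 8 items in all.
That gives (8)!/(2!) = 20160 arrangements.

20160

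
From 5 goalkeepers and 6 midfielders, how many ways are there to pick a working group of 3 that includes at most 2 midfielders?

145

Split by how many midfielders are chosen (0 through 2).
Sum: C(6,0)·C(5,3) + C(6,1)·C(5,2) + C(6,2)·C(5,1) = 10 + 60 + 75 = 145.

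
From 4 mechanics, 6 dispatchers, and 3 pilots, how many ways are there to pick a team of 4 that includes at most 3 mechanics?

Split by how many mechanics are chosen (0 through 3).
Sum: C(4,0)·C(9,4) + C(4,1)·C(9,3) + C(4,2)·C(9,2) + C(4,3)·C(9,1) = 126 + 336 + 216 + 36 = 714.

714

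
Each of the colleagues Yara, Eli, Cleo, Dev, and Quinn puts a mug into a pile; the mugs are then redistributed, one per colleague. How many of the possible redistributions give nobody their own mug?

Count assignments avoiding every fixed point. For any j of the 5 colleagues fixed to their own mug, the other 5−j can be arranged in (5−j)! ways.
By inclusion–exclusion this is Σ_{j=0}^{5} (−1)^j C(5,j)·(5−j)!.
Computing: 120 − 120 + 60 − 20 + 5 − 1 = 44.

44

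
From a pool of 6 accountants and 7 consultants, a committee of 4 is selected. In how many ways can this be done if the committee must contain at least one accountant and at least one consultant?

With no constraint there are C(13,4) = 715 possible selections.
Selections missing a whole group: no accountants → C(7,4) = 35; no consultants → C(6,4) = 15.
Both groups omitted at once is impossible, so 715 − 50 = 665.

665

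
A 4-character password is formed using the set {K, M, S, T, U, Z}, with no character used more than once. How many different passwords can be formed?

360

This is a permutation of 4 out of 6: P(6,4) = 6!/2!.
That product is 6 × 5 × 4 × 3 = 360.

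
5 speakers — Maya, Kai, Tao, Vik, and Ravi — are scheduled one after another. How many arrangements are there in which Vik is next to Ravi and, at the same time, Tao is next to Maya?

Treat {Vik,Ravi} as one block (2 orders) and {Tao,Maya} as another (2 orders).
That leaves 3 units to arrange: 2 × 2 × 3! = 4 × 6 = 24.

24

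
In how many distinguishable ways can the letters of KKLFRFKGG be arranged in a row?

KKLFRFKGG has 9 letters with F appearing twice, G appearing twice, and K appearing 3 times.
So there are 9! / (3!·2!·2!) = 15120 distinguishable arrangements.

15120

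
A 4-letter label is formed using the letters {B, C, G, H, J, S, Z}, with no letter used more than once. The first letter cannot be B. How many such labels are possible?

720

The first letter has 7−1 = 6 choices (anything except B).
The remaining 3 letters are filled from the other 6 symbols without repetition: 6 × 5 × 4 = 120.
Total: 6 × 120 = 720.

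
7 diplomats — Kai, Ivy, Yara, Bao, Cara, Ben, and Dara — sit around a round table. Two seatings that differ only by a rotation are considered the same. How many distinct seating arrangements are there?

Fix one person's seat to break rotational symmetry; the remaining 6 people can be arranged in (6)! = 720 ways.

720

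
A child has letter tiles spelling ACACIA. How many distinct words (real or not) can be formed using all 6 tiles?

60

ACACIA has 6 letters with A appearing 3 times and C appearing twice.
The number of distinct arrangements is 6!/(3!·2!) = 720/12 = 60.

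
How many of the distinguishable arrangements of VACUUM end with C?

60

Fix C in the last position and arrange the remaining 5 letters.
Those 5 letters have U appearing twice, giving (5)!/(2!) = 60.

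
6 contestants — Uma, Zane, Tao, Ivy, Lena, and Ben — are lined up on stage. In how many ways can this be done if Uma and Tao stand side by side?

240

Treat {Uma, Tao} as a single unit. There are 5 units to order, and the pair itself can be ordered 2 ways.
So the count is 2·(5)! = 240.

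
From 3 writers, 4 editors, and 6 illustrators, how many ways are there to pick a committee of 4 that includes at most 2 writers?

705

Split by how many writers are chosen (0 through 2).
Sum: C(3,0)·C(10,4) + C(3,1)·C(10,3) + C(3,2)·C(10,2) = 210 + 360 + 135 = 705.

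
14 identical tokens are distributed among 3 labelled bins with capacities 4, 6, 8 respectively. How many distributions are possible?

15

Without the upper bounds there are C(16,2) = 120 ways to split 14 among 3 bins.
Subtract solutions that violate a single cap (substitute x_i' = x_i − (cap_i+1)): x_1 ≥ 5 gives C(11,2) = 55; x_2 ≥ 7 gives C(9,2) = 36; x_3 ≥ 9 gives C(7,2) = 21. Together 112.
Add back pairs where two caps are both exceeded: 6 + 1 + 0 = 7.
By inclusion–exclusion the count is 120 − 112 + 7 = 15.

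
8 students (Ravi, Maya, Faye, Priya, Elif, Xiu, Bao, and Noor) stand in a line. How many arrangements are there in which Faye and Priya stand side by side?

10080

Treat {Faye, Priya} as a single unit. There are 7 units to order, and the pair itself can be ordered 2 ways.
That gives 2 × 7! = 2 × 5040 = 10080.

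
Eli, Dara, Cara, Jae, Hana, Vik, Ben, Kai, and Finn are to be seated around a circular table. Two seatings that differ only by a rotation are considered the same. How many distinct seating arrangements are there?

Fix one person's seat to break rotational symmetry; the remaining 8 people can be arranged in (8)! = 40320 ways.

40320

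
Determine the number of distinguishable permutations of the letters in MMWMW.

The 5 letters of MMWMW have repeats: M appearing 3 times and W appearing twice.
So there are 5! / (3!·2!) = 10 distinguishable arrangements.

10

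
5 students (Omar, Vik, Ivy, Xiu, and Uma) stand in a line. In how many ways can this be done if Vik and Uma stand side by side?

48

Place the 3 others and the Vik-Uma pair as 4 objects in a line; the pair has 2 internal arrangements.
So the count is 2·(4)! = 48.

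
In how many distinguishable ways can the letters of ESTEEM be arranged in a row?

120

Letter multiplicities in ESTEEM: E×3, M×1, S×1, T×1.
So there are 6! / (3!) = 120 distinguishable arrangements.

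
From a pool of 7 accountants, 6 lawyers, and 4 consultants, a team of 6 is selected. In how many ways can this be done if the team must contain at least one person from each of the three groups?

9996

Unrestricted: C(17,6) = 12376 ways to pick any 6 of the 17.
Selections missing a whole group: no accountants → C(10,6) = 210; no lawyers → C(11,6) = 462; no consultants → C(13,6) = 1716.
Add back selections omitting two groups (i.e. drawn from a single group): C(7,6) + C(6,6) + C(4,6) = 8.
By inclusion–exclusion: 12376 − 2388 + 8 = 9996.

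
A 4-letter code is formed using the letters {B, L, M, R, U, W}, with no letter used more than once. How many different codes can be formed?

360

With no repetition, fill the 4 letters in order: 6 choices, then 5, down to 3.
6 × 5 × 4 × 3 = 360.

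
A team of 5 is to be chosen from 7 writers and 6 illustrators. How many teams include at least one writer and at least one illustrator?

Unrestricted: C(13,5) = 1287 ways to pick any 5 of the 13.
Subtract selections that omit an entire group: no writers → C(6,5) = 6; no illustrators → C(7,5) = 21.
Both groups omitted at once is impossible, so 1287 − 27 = 1260.

1260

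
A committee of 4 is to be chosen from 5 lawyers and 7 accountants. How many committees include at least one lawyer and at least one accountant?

455

With no constraint there are C(12,4) = 495 possible selections.
Subtract selections that omit an entire group: no lawyers → C(7,4) = 35; no accountants → C(5,4) = 5.
Both groups omitted at once is impossible, so 495 − 40 = 455.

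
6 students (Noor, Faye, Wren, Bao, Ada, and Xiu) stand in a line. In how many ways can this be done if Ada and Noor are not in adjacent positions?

Of the 6! = 720 arrangements, those with Ada and Noor adjacent number 2 × 5! = 240 (treat the pair as a block with 2 internal orders).
Complementary counting: 720 − 240 = 480.

480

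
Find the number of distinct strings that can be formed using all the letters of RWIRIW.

90

Letter multiplicities in RWIRIW: I×2, R×2, W×2.
The number of distinct arrangements is 6!/(2!·2!·2!) = 720/8 = 90.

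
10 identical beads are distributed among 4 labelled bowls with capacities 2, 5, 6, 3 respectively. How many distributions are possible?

53

By stars and bars, unrestricted non-negative solutions to x_1+…+x_4 = 10 number C(10+3,3) = 286.
Subtract solutions that violate a single cap (substitute x_i' = x_i − (cap_i+1)): x_1 ≥ 3 gives C(10,3) = 120; x_2 ≥ 6 gives C(7,3) = 35; x_3 ≥ 7 gives C(6,3) = 20; x_4 ≥ 4 gives C(9,3) = 84. Together 259.
Add back pairs where two caps are both exceeded: 4 + 1 + 20 + 0 + 1 + 0 = 26.
By inclusion–exclusion the count is 286 − 259 + 26 = 53.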